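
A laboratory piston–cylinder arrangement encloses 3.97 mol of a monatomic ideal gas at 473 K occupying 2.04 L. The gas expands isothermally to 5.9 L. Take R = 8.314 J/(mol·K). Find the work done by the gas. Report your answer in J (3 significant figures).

W ≈ 16600 J

Isothermal: W = nRT ln(V₂/V₁).
W = (3.97)(8.314)(473) × ln(5.9/2.04)
  = 15612 × 1.062
W_by_gas = 16580 J.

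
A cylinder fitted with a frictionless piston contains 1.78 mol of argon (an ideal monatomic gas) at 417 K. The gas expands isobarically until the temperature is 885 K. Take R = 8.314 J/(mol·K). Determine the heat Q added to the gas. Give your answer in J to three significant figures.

Isobaric: W = nRΔT = (1.78)(8.314)(468) = 6926 J.
ΔU = nCᵥΔT with Cᵥ = 3R/2: ΔU = (1.78)(12.47)(468) = 10389 J.
Q = ΔU + W = 10389 + 6926 = 17315 J.

Q ≈ 17300 J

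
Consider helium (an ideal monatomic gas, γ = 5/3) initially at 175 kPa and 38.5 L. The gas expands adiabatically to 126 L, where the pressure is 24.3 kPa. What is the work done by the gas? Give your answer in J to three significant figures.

Adiabatic: W = (P₁V₁ − P₂V₂)/(γ − 1) with γ = 5/3.
P₁V₁ = 6738 J, P₂V₂ = 3062 J.
W = (6738 − 3062) / 0.6667 = 5514 J.

W ≈ 5510 J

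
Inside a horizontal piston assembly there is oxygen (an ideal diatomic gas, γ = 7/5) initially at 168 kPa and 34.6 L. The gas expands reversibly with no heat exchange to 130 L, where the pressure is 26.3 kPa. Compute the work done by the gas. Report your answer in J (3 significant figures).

Adiabatic: W = (P₁V₁ − P₂V₂)/(γ − 1) with γ = 7/5.
P₁V₁ = 5813 J, P₂V₂ = 3419 J.
W = (5813 − 3419) / 0.4 = 5985 J.

W ≈ 5980 J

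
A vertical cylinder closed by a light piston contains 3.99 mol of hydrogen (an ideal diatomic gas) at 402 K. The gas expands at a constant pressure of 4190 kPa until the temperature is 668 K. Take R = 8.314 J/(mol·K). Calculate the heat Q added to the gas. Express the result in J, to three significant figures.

Q ≈ 30900 J

Isobaric: W = nRΔT = (3.99)(8.314)(266) = 8824 J.
ΔU = nCᵥΔT with Cᵥ = 5R/2: ΔU = (3.99)(20.79)(266) = 22060 J.
Q = ΔU + W = 22060 + 8824 = 30884 J.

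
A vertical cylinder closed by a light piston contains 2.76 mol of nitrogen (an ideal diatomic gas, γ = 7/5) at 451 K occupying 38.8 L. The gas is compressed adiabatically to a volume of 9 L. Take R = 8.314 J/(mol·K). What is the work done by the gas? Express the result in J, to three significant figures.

Adiabatic: TV^(γ−1) = const with γ = 7/5.
T₂ = T₁ (V₁/V₂)^(γ−1) = 451 × (38.8/9)^0.4 = 451 × 1.794 = 809.1 K.
W_by = nCᵥ(T₁ − T₂) = (2.76)(20.79)(451 − 809.1) = -20544 J.

W ≈ -20500 J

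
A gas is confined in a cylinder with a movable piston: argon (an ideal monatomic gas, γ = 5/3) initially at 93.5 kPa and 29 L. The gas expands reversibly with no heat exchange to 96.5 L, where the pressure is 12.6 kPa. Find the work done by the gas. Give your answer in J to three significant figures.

Adiabatic: W = (P₁V₁ − P₂V₂)/(γ − 1) with γ = 5/3.
P₁V₁ = 2712 J, P₂V₂ = 1216 J.
W = (2712 − 1216) / 0.6667 = 2243 J.

W ≈ 2240 J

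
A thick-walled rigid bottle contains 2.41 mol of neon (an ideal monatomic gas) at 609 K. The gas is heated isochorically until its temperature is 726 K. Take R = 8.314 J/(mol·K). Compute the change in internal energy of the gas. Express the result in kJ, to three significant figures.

Constant volume ⇒ W = 0, so Q = ΔU = nCᵥΔT with Cᵥ = 3R/2 = 12.47 J/(mol·K).
ΔU = (2.41)(12.47)(726 − 609) = 3516 J.

ΔU ≈ 3.52 kJ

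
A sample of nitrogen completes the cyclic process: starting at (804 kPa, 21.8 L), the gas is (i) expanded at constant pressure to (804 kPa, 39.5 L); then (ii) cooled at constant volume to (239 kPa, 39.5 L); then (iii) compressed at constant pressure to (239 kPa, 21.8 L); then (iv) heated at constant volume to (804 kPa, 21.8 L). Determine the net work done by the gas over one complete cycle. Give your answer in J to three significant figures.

W_net ≈ 10000 J

Constant-volume legs do no work.
W(i) = (804)(39.5 − 21.8) = 14231 J; W(iii) = (239)(21.8 − 39.5) = -4230 J.
W_net = 14231 − 4230 = 10000 J (the clockwise enclosed area).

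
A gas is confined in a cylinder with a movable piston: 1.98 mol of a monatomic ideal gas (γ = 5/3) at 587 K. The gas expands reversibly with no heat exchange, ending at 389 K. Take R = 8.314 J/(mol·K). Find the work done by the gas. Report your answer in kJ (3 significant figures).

Adiabatic ⇒ Q = 0, so W_by = −ΔU = nCᵥ(T₁ − T₂).
Cᵥ = 3R/2 = 12.47 J/(mol·K).
W = (1.98)(12.47)(587 − 389) = 4889 J.

W ≈ 4.89 kJ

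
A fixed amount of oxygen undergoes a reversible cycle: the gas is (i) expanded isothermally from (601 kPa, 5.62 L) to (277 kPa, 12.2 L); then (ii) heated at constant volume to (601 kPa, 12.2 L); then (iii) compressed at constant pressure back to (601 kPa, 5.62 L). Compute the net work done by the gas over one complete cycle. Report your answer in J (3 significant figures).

Leg (i): W = PᵢVᵢ ln(V_f/Vᵢ) = (3378) ln(12.2/5.62) = 2618 J.
Leg (ii): W = 0.
Leg (iii): W = PΔV = (601)(5.62 − 12.2) = -3955 J.
W_net = 2618 − 3955 = -1337 J.

W_net ≈ -1340 J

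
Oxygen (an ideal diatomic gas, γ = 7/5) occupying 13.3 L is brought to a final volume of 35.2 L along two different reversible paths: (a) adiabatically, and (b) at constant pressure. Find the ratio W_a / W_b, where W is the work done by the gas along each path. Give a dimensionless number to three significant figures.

W_a / W_b ≈ 0.490

Path (a) adiabatic: W = P₁V₁(1 − (V₁/V₂)^(γ−1))/(γ−1) → W_a/(P₁V₁) = 0.8062.
Path (b) isobaric: W = P₁(V₂ − V₁) → W_b/(P₁V₁) = 1.647.
W_a / W_b = 0.8062 / 1.647 = 0.4896.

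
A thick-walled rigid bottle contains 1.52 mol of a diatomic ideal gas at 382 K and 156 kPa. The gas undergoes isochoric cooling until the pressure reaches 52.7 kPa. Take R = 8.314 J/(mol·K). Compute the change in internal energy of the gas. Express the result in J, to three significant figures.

Constant volume ⇒ W = 0, so Q = ΔU = nCᵥΔT with Cᵥ = 5R/2 = 20.79 J/(mol·K).
At constant V, T₂/T₁ = P₂/P₁ ⇒ ΔT = T₁(P₂/P₁ − 1) = 382·(52.7/156 − 1) = -253 K.
ΔU = (1.52)(20.79)(-253) = -7992 J.

ΔU ≈ -7990 J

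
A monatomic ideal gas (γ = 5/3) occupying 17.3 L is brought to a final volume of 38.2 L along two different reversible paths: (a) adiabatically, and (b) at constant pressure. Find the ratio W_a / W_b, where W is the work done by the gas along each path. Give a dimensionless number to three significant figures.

Path (a) adiabatic: W = P₁V₁(1 − (V₁/V₂)^(γ−1))/(γ−1) → W_a/(P₁V₁) = 0.6154.
Path (b) isobaric: W = P₁(V₂ − V₁) → W_b/(P₁V₁) = 1.208.
W_a / W_b = 0.6154 / 1.208 = 0.5094.

W_a / W_b ≈ 0.509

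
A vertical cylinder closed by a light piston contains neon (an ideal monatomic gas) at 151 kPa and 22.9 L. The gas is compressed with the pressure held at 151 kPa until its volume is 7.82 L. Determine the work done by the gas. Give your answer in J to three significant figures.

W ≈ -2280 J

Isobaric: W = P ΔV.
W = (151 kPa)(7.82 − 22.9 L) = (151)(-15.08) = -2277 J.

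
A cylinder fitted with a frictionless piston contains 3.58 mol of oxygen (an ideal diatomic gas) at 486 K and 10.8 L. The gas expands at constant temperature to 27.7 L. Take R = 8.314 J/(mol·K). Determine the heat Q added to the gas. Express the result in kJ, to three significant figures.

Q ≈ 13.6 kJ

Isothermal ⇒ ΔU = 0, so Q = W = nRT ln(V₂/V₁).
Q = (3.58)(8.314)(486) ln(27.7/10.8) = 14465 × 0.9419 = 13625 J.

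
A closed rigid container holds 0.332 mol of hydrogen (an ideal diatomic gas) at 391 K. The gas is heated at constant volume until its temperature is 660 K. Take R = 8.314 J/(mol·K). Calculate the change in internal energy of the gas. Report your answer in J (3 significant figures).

Constant volume ⇒ W = 0, so Q = ΔU = nCᵥΔT with Cᵥ = 5R/2 = 20.79 J/(mol·K).
ΔU = (0.332)(20.79)(660 − 391) = 1856 J.

ΔU ≈ 1860 J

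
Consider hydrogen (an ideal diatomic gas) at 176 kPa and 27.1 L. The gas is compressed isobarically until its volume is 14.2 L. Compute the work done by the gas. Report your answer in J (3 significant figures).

W ≈ -2270 J

Isobaric: W = P ΔV.
W = (176 kPa)(14.2 − 27.1 L) = (176)(-12.9) = -2270 J.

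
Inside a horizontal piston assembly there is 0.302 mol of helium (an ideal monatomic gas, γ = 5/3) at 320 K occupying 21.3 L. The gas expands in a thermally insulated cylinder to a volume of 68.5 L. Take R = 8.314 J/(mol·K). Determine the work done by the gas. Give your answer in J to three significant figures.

W ≈ 652 J

Adiabatic: TV^(γ−1) = const with γ = 5/3.
T₂ = T₁ (V₁/V₂)^(γ−1) = 320 × (21.3/68.5)^0.667 = 320 × 0.459 = 146.9 K.
W_by = nCᵥ(T₁ − T₂) = (0.302)(12.47)(320 − 146.9) = 652 J.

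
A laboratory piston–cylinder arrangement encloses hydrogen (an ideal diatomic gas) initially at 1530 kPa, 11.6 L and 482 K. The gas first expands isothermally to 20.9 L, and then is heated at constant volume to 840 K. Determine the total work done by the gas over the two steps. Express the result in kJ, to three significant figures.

Step 1 (isothermal): W = P₁V₁ ln(V₂/V₁) = (17748) ln(20.9/11.6) = 10449 J.
Step 2 (isochoric): W = 0 (constant volume).
W_total = 10449 + 0 = 10449 J.

W_total ≈ 10.4 kJ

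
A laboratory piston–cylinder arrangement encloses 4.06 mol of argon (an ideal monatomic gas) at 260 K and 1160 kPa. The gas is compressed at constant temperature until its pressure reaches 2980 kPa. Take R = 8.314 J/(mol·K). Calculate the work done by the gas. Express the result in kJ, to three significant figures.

Isothermal process: W = nRT ln(V₂/V₁) = nRT ln(P₁/P₂).
W = (4.06)(8.314)(260) × ln(1160/2980)
  = 8776 × ln(0.3893) = 8776 × -0.9435
W_by_gas = -8280 J.

W ≈ -8.28 kJ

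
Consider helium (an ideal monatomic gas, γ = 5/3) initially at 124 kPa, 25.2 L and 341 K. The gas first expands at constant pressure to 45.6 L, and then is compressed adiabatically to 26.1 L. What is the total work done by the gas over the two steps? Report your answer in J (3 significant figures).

W_total ≈ -1290 J

Step 1 (isobaric): W = PΔV = (124 kPa)(45.6 − 25.2 L) = 2530 J.
After step 1: P = 124 kPa, V = 45.6 L, T = 617 K.
Step 2 (adiabatic): W = (P₁V₁ − P₂V₂)/(γ−1) = (5654 − 8202)/0.667 = -3822 J.
W_total = 2530 − 3822 = -1292 J.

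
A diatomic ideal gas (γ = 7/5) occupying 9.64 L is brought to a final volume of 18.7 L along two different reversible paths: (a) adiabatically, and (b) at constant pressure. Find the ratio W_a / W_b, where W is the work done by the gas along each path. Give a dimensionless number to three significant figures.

W_a / W_b ≈ 0.619

Path (a) adiabatic: W = P₁V₁(1 − (V₁/V₂)^(γ−1))/(γ−1) → W_a/(P₁V₁) = 0.5821.
Path (b) isobaric: W = P₁(V₂ − V₁) → W_b/(P₁V₁) = 0.9398.
W_a / W_b = 0.5821 / 0.9398 = 0.6193.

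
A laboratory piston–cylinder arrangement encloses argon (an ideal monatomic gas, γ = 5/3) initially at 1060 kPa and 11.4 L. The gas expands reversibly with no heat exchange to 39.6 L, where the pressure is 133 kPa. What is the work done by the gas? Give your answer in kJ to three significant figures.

W ≈ 10.2 kJ

Adiabatic: W = (P₁V₁ − P₂V₂)/(γ − 1) with γ = 5/3.
P₁V₁ = 12084 J, P₂V₂ = 5267 J.
W = (12084 − 5267) / 0.6667 = 10226 J.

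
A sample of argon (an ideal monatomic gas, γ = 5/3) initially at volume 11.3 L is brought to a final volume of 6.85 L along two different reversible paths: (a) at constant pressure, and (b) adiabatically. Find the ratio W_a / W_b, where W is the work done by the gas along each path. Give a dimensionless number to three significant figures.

W_a / W_b ≈ 0.663

Path (a) isobaric: W = P₁(V₂ − V₁) → W_a/(P₁V₁) = -0.3938.
Path (b) adiabatic: W = P₁V₁(1 − (V₁/V₂)^(γ−1))/(γ−1) → W_b/(P₁V₁) = -0.5942.
W_a / W_b = -0.3938 / -0.5942 = 0.6628.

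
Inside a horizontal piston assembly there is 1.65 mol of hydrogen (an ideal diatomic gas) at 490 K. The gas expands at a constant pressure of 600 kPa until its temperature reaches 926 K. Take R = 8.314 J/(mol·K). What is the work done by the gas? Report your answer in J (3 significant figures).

W ≈ 5980 J

Isobaric: W = P ΔV = nR ΔT.
W = (1.65)(8.314)(926 − 490) = 5981 J.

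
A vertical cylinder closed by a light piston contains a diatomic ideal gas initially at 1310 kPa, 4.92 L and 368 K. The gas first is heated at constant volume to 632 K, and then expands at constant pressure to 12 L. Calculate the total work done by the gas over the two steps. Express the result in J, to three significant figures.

W_total ≈ 15900 J

Step 1 (isochoric): W = 0 (constant volume).
After step 1: P = 2250 kPa (V unchanged).
Step 2 (isobaric): W = PΔV = (2250 kPa)(12 − 4.92 L) = 15928 J.
W_total = 0 + 15928 = 15928 J.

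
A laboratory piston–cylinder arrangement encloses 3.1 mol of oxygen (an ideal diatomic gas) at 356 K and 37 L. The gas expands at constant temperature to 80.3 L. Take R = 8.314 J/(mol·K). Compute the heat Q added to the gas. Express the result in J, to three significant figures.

Q ≈ 7110 J

Isothermal ⇒ ΔU = 0, so Q = W = nRT ln(V₂/V₁).
Q = (3.1)(8.314)(356) ln(80.3/37) = 9175 × 0.7749 = 7110 J.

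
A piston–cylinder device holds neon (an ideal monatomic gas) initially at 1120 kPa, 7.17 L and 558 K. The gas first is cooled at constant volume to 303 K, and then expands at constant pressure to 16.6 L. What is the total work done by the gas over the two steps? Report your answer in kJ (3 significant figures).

Step 1 (isochoric): W = 0 (constant volume).
After step 1: P = 608.2 kPa (V unchanged).
Step 2 (isobaric): W = PΔV = (608.2 kPa)(16.6 − 7.17 L) = 5735 J.
W_total = 0 + 5735 = 5735 J.

W_total ≈ 5.74 kJ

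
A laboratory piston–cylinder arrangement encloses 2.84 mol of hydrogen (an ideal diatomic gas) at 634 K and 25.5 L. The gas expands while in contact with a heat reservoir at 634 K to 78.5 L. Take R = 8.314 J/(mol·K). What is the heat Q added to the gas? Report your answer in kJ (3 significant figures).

Q ≈ 16.8 kJ

Isothermal ⇒ ΔU = 0, so Q = W = nRT ln(V₂/V₁).
Q = (2.84)(8.314)(634) ln(78.5/25.5) = 14970 × 1.124 = 16832 J.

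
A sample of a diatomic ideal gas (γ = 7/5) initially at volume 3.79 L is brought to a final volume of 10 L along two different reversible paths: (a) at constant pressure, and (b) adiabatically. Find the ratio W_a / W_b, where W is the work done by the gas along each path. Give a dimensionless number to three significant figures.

Path (a) isobaric: W = P₁(V₂ − V₁) → W_a/(P₁V₁) = 1.639.
Path (b) adiabatic: W = P₁V₁(1 − (V₁/V₂)^(γ−1))/(γ−1) → W_b/(P₁V₁) = 0.8041.
W_a / W_b = 1.639 / 0.8041 = 2.038.

W_a / W_b ≈ 2.04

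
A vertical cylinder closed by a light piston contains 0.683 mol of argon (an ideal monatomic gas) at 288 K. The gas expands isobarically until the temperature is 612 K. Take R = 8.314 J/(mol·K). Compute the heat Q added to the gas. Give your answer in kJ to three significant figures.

Isobaric: W = nRΔT = (0.683)(8.314)(324) = 1840 J.
ΔU = nCᵥΔT with Cᵥ = 3R/2: ΔU = (0.683)(12.47)(324) = 2760 J.
Q = ΔU + W = 2760 + 1840 = 4600 J.

Q ≈ 4.60 kJ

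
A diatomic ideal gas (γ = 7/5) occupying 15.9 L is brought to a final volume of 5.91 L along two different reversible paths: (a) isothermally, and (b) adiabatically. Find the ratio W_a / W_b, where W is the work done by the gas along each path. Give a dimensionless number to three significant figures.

W_a / W_b ≈ 0.815

Path (a) isothermal: W = P₁V₁ ln(V₂/V₁) → W_a/(P₁V₁) = -0.9897.
Path (b) adiabatic: W = P₁V₁(1 − (V₁/V₂)^(γ−1))/(γ−1) → W_b/(P₁V₁) = -1.214.
W_a / W_b = -0.9897 / -1.214 = 0.8151.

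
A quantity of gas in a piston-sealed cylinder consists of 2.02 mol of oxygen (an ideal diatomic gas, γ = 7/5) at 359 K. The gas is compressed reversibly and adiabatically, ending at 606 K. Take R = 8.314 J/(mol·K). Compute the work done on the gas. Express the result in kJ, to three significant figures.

Adiabatic ⇒ Q = 0, so W_by = −ΔU = nCᵥ(T₁ − T₂).
Cᵥ = 5R/2 = 20.79 J/(mol·K).
W = (2.02)(20.79)(359 − 606) = -10370 J.
Work on gas = −W_by = 10370 J.

W ≈ 10.4 kJ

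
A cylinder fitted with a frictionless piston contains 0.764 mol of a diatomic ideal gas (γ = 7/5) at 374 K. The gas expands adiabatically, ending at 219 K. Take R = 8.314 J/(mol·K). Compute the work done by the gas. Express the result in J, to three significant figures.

W ≈ 2460 J

Adiabatic ⇒ Q = 0, so W_by = −ΔU = nCᵥ(T₁ − T₂).
Cᵥ = 5R/2 = 20.79 J/(mol·K).
W = (0.764)(20.79)(374 − 219) = 2461 J.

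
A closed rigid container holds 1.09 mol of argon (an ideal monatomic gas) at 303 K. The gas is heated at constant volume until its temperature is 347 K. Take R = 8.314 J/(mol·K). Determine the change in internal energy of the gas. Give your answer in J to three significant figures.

Constant volume ⇒ W = 0, so Q = ΔU = nCᵥΔT with Cᵥ = 3R/2 = 12.47 J/(mol·K).
ΔU = (1.09)(12.47)(347 − 303) = 598.1 J.

ΔU ≈ 598 J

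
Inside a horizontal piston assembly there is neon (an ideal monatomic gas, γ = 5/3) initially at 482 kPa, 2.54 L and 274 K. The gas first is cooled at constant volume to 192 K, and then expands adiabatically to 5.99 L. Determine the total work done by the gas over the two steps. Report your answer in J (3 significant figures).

Step 1 (isochoric): W = 0 (constant volume).
After step 1: P = 337.8 kPa (V unchanged).
Step 2 (adiabatic): W = (P₁V₁ − P₂V₂)/(γ−1) = (857.9 − 484.2)/0.667 = 560.5 J.
W_total = 0 + 560.5 = 560.5 J.

W_total ≈ 561 J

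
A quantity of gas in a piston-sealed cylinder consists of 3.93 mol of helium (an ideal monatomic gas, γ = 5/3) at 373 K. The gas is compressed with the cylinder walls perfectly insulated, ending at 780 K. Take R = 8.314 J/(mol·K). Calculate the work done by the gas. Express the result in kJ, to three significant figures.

Adiabatic ⇒ Q = 0, so W_by = −ΔU = nCᵥ(T₁ − T₂).
Cᵥ = 3R/2 = 12.47 J/(mol·K).
W = (3.93)(12.47)(373 − 780) = -19947 J.

W ≈ -19.9 kJ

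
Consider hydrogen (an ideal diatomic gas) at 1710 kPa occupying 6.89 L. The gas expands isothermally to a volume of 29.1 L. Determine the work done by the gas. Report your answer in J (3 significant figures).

W ≈ 17000 J

Isothermal: W = nRT ln(V₂/V₁) = P₁V₁ ln(V₂/V₁).
P₁V₁ = (1710 kPa)(6.89 L) = 11782 J.
W = 11782 × ln(29.1/6.89) = 11782 × 1.441
W_by_gas = 16974 J.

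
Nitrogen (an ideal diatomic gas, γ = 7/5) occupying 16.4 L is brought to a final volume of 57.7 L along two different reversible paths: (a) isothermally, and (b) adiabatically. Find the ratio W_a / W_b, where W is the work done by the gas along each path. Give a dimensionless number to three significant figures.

Path (a) isothermal: W = P₁V₁ ln(V₂/V₁) → W_a/(P₁V₁) = 1.258.
Path (b) adiabatic: W = P₁V₁(1 − (V₁/V₂)^(γ−1))/(γ−1) → W_b/(P₁V₁) = 0.9885.
W_a / W_b = 1.258 / 0.9885 = 1.273.

W_a / W_b ≈ 1.27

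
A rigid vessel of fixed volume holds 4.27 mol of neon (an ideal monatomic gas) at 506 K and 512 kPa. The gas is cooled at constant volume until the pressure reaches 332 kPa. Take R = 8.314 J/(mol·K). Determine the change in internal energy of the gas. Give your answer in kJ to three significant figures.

Constant volume ⇒ W = 0, so Q = ΔU = nCᵥΔT with Cᵥ = 3R/2 = 12.47 J/(mol·K).
At constant V, T₂/T₁ = P₂/P₁ ⇒ ΔT = T₁(P₂/P₁ − 1) = 506·(332/512 − 1) = -177.9 K.
ΔU = (4.27)(12.47)(-177.9) = -9473 J.

ΔU ≈ -9.47 kJ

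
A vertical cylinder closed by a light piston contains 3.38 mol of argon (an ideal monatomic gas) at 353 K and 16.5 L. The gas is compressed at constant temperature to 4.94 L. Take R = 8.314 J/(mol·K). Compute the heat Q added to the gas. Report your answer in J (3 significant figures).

Q ≈ -12000 J

Isothermal ⇒ ΔU = 0, so Q = W = nRT ln(V₂/V₁).
Q = (3.38)(8.314)(353) ln(4.94/16.5) = 9920 × -1.206 = -11963 J.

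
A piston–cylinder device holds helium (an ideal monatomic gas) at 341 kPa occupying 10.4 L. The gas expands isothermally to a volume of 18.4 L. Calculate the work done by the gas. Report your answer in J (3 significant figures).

W ≈ 2020 J

Isothermal: W = nRT ln(V₂/V₁) = P₁V₁ ln(V₂/V₁).
P₁V₁ = (341 kPa)(10.4 L) = 3546 J.
W = 3546 × ln(18.4/10.4) = 3546 × 0.5705
W_by_gas = 2023 J.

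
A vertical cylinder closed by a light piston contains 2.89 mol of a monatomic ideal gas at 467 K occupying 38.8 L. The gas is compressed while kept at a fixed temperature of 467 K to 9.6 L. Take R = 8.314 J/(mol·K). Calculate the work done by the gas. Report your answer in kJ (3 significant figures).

W ≈ -15.7 kJ

Isothermal: W = nRT ln(V₂/V₁).
W = (2.89)(8.314)(467) × ln(9.6/38.8)
  = 11221 × -1.397
W_by_gas = -15672 J.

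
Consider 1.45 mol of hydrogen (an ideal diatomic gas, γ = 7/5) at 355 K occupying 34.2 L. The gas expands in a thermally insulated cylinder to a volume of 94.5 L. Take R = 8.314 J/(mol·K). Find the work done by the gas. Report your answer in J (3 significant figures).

Adiabatic: TV^(γ−1) = const with γ = 7/5.
T₂ = T₁ (V₁/V₂)^(γ−1) = 355 × (34.2/94.5)^0.4 = 355 × 0.6659 = 236.4 K.
W_by = nCᵥ(T₁ − T₂) = (1.45)(20.79)(355 − 236.4) = 3574 J.

W ≈ 3570 J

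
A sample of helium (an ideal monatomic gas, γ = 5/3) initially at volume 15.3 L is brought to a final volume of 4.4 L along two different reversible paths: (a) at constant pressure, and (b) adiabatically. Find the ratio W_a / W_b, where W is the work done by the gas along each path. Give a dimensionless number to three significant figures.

Path (a) isobaric: W = P₁(V₂ − V₁) → W_a/(P₁V₁) = -0.7124.
Path (b) adiabatic: W = P₁V₁(1 − (V₁/V₂)^(γ−1))/(γ−1) → W_b/(P₁V₁) = -1.943.
W_a / W_b = -0.7124 / -1.943 = 0.3667.

W_a / W_b ≈ 0.367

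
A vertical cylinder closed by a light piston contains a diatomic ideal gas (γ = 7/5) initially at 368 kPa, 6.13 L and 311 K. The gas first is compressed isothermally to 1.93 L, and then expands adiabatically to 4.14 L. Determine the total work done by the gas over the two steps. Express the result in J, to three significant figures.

W_total ≈ -1120 J

Step 1 (isothermal): W = P₁V₁ ln(V₂/V₁) = (2256) ln(1.93/6.13) = -2607 J.
After step 1: P = 1169 kPa, V = 1.93 L, T = 311 K.
Step 2 (adiabatic): W = (P₁V₁ − P₂V₂)/(γ−1) = (2256 − 1662)/0.4 = 1484 J.
W_total = -2607 + 1484 = -1123 J.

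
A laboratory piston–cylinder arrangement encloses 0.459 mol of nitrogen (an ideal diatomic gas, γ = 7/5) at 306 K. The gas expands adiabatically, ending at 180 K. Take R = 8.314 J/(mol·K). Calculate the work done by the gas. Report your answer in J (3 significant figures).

Adiabatic ⇒ Q = 0, so W_by = −ΔU = nCᵥ(T₁ − T₂).
Cᵥ = 5R/2 = 20.79 J/(mol·K).
W = (0.459)(20.79)(306 − 180) = 1202 J.

W ≈ 1200 J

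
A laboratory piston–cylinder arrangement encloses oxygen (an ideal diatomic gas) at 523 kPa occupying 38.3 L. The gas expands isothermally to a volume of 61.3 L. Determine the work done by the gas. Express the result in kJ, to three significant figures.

W ≈ 9.42 kJ

Isothermal: W = nRT ln(V₂/V₁) = P₁V₁ ln(V₂/V₁).
P₁V₁ = (523 kPa)(38.3 L) = 20031 J.
W = 20031 × ln(61.3/38.3) = 20031 × 0.4703
W_by_gas = 9421 J.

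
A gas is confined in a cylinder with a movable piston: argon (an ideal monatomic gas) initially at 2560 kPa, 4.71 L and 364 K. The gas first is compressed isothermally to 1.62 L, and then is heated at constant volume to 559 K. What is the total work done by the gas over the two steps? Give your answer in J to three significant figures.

W_total ≈ -12900 J

Step 1 (isothermal): W = P₁V₁ ln(V₂/V₁) = (12058) ln(1.62/4.71) = -12869 J.
Step 2 (isochoric): W = 0 (constant volume).
W_total = -12869 + 0 = -12869 J.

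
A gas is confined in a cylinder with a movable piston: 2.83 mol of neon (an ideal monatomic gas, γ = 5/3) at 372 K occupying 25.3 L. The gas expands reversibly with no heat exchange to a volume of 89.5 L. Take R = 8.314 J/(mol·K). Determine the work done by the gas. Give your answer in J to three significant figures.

Adiabatic: TV^(γ−1) = const with γ = 5/3.
T₂ = T₁ (V₁/V₂)^(γ−1) = 372 × (25.3/89.5)^0.667 = 372 × 0.4307 = 160.2 K.
W_by = nCᵥ(T₁ − T₂) = (2.83)(12.47)(372 − 160.2) = 7474 J.

W ≈ 7470 J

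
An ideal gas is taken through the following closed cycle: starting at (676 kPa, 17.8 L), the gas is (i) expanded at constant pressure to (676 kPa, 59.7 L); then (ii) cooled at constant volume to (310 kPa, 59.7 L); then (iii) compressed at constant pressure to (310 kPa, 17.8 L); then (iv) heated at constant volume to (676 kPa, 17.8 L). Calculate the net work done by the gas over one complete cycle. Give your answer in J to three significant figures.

Constant-volume legs do no work.
W(i) = (676)(59.7 − 17.8) = 28324 J; W(iii) = (310)(17.8 − 59.7) = -12989 J.
W_net = 28324 − 12989 = 15335 J (the clockwise enclosed area).

W_net ≈ 15300 J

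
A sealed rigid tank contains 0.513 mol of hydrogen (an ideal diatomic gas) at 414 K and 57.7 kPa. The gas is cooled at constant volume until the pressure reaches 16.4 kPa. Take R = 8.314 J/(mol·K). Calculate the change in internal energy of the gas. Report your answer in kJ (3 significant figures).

Constant volume ⇒ W = 0, so Q = ΔU = nCᵥΔT with Cᵥ = 5R/2 = 20.79 J/(mol·K).
At constant V, T₂/T₁ = P₂/P₁ ⇒ ΔT = T₁(P₂/P₁ − 1) = 414·(16.4/57.7 − 1) = -296.3 K.
ΔU = (0.513)(20.79)(-296.3) = -3160 J.

ΔU ≈ -3.16 kJ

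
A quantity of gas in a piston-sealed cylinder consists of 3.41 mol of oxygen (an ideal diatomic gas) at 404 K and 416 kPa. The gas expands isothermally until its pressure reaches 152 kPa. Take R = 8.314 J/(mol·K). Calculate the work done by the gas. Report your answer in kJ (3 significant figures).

Isothermal process: W = nRT ln(V₂/V₁) = nRT ln(P₁/P₂).
W = (3.41)(8.314)(404) × ln(416/152)
  = 11454 × ln(2.737) = 11454 × 1.007
W_by_gas = 11532 J.

W ≈ 11.5 kJ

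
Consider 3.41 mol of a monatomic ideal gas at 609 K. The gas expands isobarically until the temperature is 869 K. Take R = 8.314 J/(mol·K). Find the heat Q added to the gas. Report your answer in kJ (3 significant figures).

Isobaric: W = nRΔT = (3.41)(8.314)(260) = 7371 J.
ΔU = nCᵥΔT with Cᵥ = 3R/2: ΔU = (3.41)(12.47)(260) = 11057 J.
Q = ΔU + W = 11057 + 7371 = 18428 J.

Q ≈ 18.4 kJ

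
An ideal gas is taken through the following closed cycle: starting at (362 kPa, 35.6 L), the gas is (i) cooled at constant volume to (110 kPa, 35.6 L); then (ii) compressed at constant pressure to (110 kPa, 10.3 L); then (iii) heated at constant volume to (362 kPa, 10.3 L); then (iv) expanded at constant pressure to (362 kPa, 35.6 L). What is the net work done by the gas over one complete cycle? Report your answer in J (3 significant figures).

W_net ≈ 6380 J

Constant-volume legs do no work.
W(ii) = (110)(10.3 − 35.6) = -2783 J; W(iv) = (362)(35.6 − 10.3) = 9159 J.
W_net = -2783 + 9159 = 6376 J (the clockwise enclosed area).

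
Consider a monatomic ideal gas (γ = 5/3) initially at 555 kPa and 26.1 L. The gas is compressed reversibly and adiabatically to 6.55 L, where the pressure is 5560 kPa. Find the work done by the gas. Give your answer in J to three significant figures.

Adiabatic: W = (P₁V₁ − P₂V₂)/(γ − 1) with γ = 5/3.
P₁V₁ = 14486 J, P₂V₂ = 36418 J.
W = (14486 − 36418) / 0.6667 = -32899 J.

W ≈ -32900 J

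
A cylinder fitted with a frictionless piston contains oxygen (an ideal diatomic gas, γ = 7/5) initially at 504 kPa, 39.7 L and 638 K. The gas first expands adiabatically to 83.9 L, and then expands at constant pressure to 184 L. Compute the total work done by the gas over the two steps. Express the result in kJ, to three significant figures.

Step 1 (adiabatic): W = (P₁V₁ − P₂V₂)/(γ−1) = (20009 − 14833)/0.4 = 12939 J.
After step 1: P = 176.8 kPa, V = 83.9 L, T = 473 K.
Step 2 (isobaric): W = PΔV = (176.8 kPa)(184 − 83.9 L) = 17697 J.
W_total = 12939 + 17697 = 30636 J.

W_total ≈ 30.6 kJ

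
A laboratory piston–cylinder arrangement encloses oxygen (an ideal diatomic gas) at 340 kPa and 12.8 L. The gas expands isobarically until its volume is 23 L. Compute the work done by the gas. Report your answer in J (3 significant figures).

Isobaric: W = P ΔV.
W = (340 kPa)(23 − 12.8 L) = (340)(10.2) = 3468 J.

W ≈ 3470 J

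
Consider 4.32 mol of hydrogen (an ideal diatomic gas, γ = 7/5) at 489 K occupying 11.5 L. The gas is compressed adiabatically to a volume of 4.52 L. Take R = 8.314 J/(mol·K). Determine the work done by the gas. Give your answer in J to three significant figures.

W ≈ -19900 J

Adiabatic: TV^(γ−1) = const with γ = 7/5.
T₂ = T₁ (V₁/V₂)^(γ−1) = 489 × (11.5/4.52)^0.4 = 489 × 1.453 = 710.4 K.
W_by = nCᵥ(T₁ − T₂) = (4.32)(20.79)(489 − 710.4) = -19884 J.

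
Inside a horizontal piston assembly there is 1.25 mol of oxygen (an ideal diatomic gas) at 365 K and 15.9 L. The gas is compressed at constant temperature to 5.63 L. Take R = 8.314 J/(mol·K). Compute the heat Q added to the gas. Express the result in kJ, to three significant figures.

Q ≈ -3.94 kJ

Isothermal ⇒ ΔU = 0, so Q = W = nRT ln(V₂/V₁).
Q = (1.25)(8.314)(365) ln(5.63/15.9) = 3793 × -1.038 = -3938 J.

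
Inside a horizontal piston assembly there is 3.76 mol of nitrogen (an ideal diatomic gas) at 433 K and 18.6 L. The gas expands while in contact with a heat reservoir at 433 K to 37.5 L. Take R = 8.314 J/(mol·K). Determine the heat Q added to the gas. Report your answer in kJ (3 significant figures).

Isothermal ⇒ ΔU = 0, so Q = W = nRT ln(V₂/V₁).
Q = (3.76)(8.314)(433) ln(37.5/18.6) = 13536 × 0.7012 = 9491 J.

Q ≈ 9.49 kJ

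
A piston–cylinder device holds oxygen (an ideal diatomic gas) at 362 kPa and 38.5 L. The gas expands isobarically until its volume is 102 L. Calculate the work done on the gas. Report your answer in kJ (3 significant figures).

Isobaric: W = P ΔV.
W = (362 kPa)(102 − 38.5 L) = (362)(63.5) = 22987 J.
Work on gas = −W_by = -22987 J.

W ≈ -23.0 kJ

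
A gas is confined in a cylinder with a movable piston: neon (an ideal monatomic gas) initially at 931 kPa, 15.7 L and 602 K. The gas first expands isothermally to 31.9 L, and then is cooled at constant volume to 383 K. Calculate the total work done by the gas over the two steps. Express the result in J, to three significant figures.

Step 1 (isothermal): W = P₁V₁ ln(V₂/V₁) = (14617) ln(31.9/15.7) = 10362 J.
Step 2 (isochoric): W = 0 (constant volume).
W_total = 10362 + 0 = 10362 J.

W_total ≈ 10400 J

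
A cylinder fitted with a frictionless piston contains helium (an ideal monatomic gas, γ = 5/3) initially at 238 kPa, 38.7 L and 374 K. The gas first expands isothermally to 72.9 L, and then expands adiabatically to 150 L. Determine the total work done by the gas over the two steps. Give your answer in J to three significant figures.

Step 1 (isothermal): W = P₁V₁ ln(V₂/V₁) = (9211) ln(72.9/38.7) = 5833 J.
After step 1: P = 126.3 kPa, V = 72.9 L, T = 374 K.
Step 2 (adiabatic): W = (P₁V₁ − P₂V₂)/(γ−1) = (9211 − 5693)/0.667 = 5276 J.
W_total = 5833 + 5276 = 11108 J.

W_total ≈ 11100 J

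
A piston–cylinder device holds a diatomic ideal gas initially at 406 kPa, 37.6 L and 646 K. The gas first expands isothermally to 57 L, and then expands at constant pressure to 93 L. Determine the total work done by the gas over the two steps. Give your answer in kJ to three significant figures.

W_total ≈ 16.0 kJ

Step 1 (isothermal): W = P₁V₁ ln(V₂/V₁) = (15266) ln(57/37.6) = 6351 J.
After step 1: P = 267.8 kPa, V = 57 L, T = 646 K.
Step 2 (isobaric): W = PΔV = (267.8 kPa)(93 − 57 L) = 9641 J.
W_total = 6351 + 9641 = 15993 J.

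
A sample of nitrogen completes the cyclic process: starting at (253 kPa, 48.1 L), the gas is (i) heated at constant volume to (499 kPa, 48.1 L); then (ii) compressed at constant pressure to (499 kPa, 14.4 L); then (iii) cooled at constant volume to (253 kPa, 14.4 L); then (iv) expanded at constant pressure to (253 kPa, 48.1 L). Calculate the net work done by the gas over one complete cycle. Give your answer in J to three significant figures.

W_net ≈ -8290 J

Constant-volume legs do no work.
W(ii) = (499)(14.4 − 48.1) = -16816 J; W(iv) = (253)(48.1 − 14.4) = 8526 J.
W_net = -16816 + 8526 = -8290 J (the counter-clockwise enclosed area).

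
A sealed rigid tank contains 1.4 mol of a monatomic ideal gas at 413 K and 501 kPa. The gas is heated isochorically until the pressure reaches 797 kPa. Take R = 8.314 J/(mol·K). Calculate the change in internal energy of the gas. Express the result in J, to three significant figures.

Constant volume ⇒ W = 0, so Q = ΔU = nCᵥΔT with Cᵥ = 3R/2 = 12.47 J/(mol·K).
At constant V, T₂/T₁ = P₂/P₁ ⇒ ΔT = T₁(P₂/P₁ − 1) = 413·(797/501 − 1) = 244 K.
ΔU = (1.4)(12.47)(244) = 4260 J.

ΔU ≈ 4260 J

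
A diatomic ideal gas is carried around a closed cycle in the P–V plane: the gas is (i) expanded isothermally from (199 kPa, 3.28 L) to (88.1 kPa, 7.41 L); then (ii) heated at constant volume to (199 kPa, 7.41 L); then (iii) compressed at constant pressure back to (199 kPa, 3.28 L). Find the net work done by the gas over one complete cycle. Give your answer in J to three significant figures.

Leg (i): W = PᵢVᵢ ln(V_f/Vᵢ) = (652.7) ln(7.41/3.28) = 532 J.
Leg (ii): W = 0.
Leg (iii): W = PΔV = (199)(3.28 − 7.41) = -821.9 J.
W_net = 532 − 821.9 = -289.9 J.

W_net ≈ -290 J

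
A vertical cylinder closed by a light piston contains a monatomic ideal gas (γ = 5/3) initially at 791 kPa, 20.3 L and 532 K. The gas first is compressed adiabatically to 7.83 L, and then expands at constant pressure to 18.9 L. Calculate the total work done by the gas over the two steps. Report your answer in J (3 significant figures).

W_total ≈ 21500 J

Step 1 (adiabatic): W = (P₁V₁ − P₂V₂)/(γ−1) = (16057 − 30304)/0.667 = -21370 J.
After step 1: P = 3870 kPa, V = 7.83 L, T = 1004 K.
Step 2 (isobaric): W = PΔV = (3870 kPa)(18.9 − 7.83 L) = 42843 J.
W_total = -21370 + 42843 = 21474 J.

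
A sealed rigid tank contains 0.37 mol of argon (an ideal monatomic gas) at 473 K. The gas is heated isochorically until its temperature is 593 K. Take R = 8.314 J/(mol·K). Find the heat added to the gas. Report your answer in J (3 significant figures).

Q ≈ 554 J

Constant volume ⇒ W = 0, so Q = ΔU = nCᵥΔT with Cᵥ = 3R/2 = 12.47 J/(mol·K).
ΔU = (0.37)(12.47)(593 − 473) = 553.7 J.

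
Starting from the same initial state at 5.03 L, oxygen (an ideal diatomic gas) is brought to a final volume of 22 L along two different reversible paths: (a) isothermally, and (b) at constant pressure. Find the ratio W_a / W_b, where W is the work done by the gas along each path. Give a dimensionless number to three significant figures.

W_a / W_b ≈ 0.437

Path (a) isothermal: W = P₁V₁ ln(V₂/V₁) → W_a/(P₁V₁) = 1.476.
Path (b) isobaric: W = P₁(V₂ − V₁) → W_b/(P₁V₁) = 3.374.
W_a / W_b = 1.476 / 3.374 = 0.4374.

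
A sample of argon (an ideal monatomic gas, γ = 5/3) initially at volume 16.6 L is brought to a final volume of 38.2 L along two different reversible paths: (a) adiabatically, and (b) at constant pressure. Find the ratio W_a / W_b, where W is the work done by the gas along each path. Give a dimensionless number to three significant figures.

W_a / W_b ≈ 0.491

Path (a) adiabatic: W = P₁V₁(1 − (V₁/V₂)^(γ−1))/(γ−1) → W_a/(P₁V₁) = 0.6394.
Path (b) isobaric: W = P₁(V₂ − V₁) → W_b/(P₁V₁) = 1.301.
W_a / W_b = 0.6394 / 1.301 = 0.4914.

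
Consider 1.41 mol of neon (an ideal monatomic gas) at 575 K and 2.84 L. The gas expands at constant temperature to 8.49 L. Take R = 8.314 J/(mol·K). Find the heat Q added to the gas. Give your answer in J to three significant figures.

Isothermal ⇒ ΔU = 0, so Q = W = nRT ln(V₂/V₁).
Q = (1.41)(8.314)(575) ln(8.49/2.84) = 6741 × 1.095 = 7382 J.

Q ≈ 7380 J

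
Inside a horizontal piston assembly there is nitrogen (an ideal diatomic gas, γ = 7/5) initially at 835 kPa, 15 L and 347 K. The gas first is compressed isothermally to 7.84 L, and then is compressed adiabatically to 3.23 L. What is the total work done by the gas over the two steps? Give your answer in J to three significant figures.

Step 1 (isothermal): W = P₁V₁ ln(V₂/V₁) = (12525) ln(7.84/15) = -8126 J.
After step 1: P = 1598 kPa, V = 7.84 L, T = 347 K.
Step 2 (adiabatic): W = (P₁V₁ − P₂V₂)/(γ−1) = (12525 − 17858)/0.4 = -13332 J.
W_total = -8126 − 13332 = -21458 J.

W_total ≈ -21500 J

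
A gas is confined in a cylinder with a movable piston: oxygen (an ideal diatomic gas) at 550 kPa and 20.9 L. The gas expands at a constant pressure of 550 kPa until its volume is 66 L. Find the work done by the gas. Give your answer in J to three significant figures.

Isobaric: W = P ΔV.
W = (550 kPa)(66 − 20.9 L) = (550)(45.1) = 24805 J.

W ≈ 24800 J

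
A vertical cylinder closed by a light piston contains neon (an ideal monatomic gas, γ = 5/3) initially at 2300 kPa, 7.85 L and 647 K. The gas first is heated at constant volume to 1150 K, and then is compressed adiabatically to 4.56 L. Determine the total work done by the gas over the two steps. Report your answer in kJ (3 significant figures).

Step 1 (isochoric): W = 0 (constant volume).
After step 1: P = 4088 kPa (V unchanged).
Step 2 (adiabatic): W = (P₁V₁ − P₂V₂)/(γ−1) = (32092 − 46096)/0.667 = -21006 J.
W_total = 0 − 21006 = -21006 J.

W_total ≈ -21.0 kJ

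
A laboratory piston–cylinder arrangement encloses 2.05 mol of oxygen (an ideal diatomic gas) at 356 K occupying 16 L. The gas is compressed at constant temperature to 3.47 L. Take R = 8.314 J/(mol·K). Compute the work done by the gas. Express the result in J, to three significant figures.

Isothermal: W = nRT ln(V₂/V₁).
W = (2.05)(8.314)(356) × ln(3.47/16)
  = 6068 × -1.528
W_by_gas = -9274 J.

W ≈ -9270 J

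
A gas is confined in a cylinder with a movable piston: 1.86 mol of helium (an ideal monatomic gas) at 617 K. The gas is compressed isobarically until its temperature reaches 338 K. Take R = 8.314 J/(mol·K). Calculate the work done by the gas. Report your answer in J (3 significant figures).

Isobaric: W = P ΔV = nR ΔT.
W = (1.86)(8.314)(338 − 617) = -4314 J.

W ≈ -4310 J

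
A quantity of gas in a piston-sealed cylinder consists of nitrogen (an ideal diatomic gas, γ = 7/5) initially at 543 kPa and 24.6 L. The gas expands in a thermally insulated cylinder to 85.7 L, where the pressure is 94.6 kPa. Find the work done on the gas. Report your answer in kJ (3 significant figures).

Adiabatic: W = (P₁V₁ − P₂V₂)/(γ − 1) with γ = 7/5.
P₁V₁ = 13358 J, P₂V₂ = 8107 J.
W = (13358 − 8107) / 0.4 = 13126 J.
Work on gas = −W_by = -13126 J.

W ≈ -13.1 kJ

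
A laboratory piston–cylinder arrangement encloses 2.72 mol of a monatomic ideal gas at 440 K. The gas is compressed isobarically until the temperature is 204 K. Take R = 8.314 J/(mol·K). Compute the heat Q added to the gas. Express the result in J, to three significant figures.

Q ≈ -13300 J

Isobaric: W = nRΔT = (2.72)(8.314)(-236) = -5337 J.
ΔU = nCᵥΔT with Cᵥ = 3R/2: ΔU = (2.72)(12.47)(-236) = -8005 J.
Q = ΔU + W = -8005 − 5337 = -13342 J.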